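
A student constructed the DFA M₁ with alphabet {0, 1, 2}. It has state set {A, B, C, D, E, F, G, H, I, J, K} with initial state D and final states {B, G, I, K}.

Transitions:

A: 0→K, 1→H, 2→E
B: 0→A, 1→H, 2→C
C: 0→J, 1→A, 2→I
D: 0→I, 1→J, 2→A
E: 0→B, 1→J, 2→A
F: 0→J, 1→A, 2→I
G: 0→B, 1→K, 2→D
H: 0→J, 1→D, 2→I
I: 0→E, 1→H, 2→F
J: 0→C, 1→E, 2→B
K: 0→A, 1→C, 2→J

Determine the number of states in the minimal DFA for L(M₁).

Reachable states from the start: {A,B,C,D,E,F,H,I,J,K}. Unreachable: {G} — drop them.
Start with accepting vs non-accepting: {B,I,K} | {A,C,D,E,F,H,J}.
On input 0, block {A,C,D,E,F,H,J} splits into {C,F,H,J} and {A,D,E}.
The partition is now stable with 3 blocks: {B,I,K} | {C,F,H,J} | {A,D,E}.

3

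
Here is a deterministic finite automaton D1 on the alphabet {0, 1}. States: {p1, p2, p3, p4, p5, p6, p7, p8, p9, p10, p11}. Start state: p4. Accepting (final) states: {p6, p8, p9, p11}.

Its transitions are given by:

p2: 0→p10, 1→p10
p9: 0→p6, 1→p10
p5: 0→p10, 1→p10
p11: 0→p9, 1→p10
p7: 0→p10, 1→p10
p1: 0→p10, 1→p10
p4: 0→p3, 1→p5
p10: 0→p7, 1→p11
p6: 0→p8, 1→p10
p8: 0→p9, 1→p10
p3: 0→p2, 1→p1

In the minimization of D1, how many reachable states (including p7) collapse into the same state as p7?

All states are reachable from the start state.
Start with accepting vs non-accepting: {p6,p8,p9,p11} | {p1,p2,p3,p4,p5,p7,p10}.
Split {p1,p2,p3,p4,p5,p7,p10} by δ(·,1) → {p1,p2,p3,p4,p5,p7} and {p10}.
Split {p1,p2,p3,p4,p5,p7} by δ(·,0) → {p1,p2,p5,p7} and {p3,p4}.
Refine {p3,p4} on symbol 0: members go to different blocks, giving {p3} and {p4}.
The partition is now stable with 5 blocks: {p6,p8,p9,p11} | {p1,p2,p5,p7} | {p10} | {p3} | {p4}.
The equivalence class containing p7 is {p1,p2,p5,p7}, of size 4.

4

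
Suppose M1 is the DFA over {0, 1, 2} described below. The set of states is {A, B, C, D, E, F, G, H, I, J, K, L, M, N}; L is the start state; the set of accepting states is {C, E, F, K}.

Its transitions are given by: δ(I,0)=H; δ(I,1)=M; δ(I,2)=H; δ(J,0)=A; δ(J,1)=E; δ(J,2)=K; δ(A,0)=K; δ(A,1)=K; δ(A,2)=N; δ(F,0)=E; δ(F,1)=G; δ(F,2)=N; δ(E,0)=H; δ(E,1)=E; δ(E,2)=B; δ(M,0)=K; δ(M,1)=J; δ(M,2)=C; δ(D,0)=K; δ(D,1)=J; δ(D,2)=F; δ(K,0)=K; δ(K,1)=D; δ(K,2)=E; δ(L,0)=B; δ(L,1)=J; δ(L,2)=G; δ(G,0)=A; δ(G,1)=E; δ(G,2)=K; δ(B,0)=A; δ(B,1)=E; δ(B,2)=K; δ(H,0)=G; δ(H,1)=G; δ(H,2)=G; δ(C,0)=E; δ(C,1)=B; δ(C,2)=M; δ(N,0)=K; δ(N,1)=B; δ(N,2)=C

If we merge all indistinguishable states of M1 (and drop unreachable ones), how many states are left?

7

States {I} cannot be reached from the start state, so discard them.
P0 = {C,E,F,K} | {A,B,D,G,H,J,L,M,N}.
Split {C,E,F,K} by δ(·,0) → {C,F,K} and {E}.
Split {C,F,K} by δ(·,0) → {C,F} and {K}.
Split {A,B,D,G,H,J,L,M,N} by δ(·,0) → {B,G,H,J,L} and {A,D,M,N}.
Split {B,G,H,J,L} by δ(·,0) → {B,G,J} and {H,L}.
On input 1, block {A,D,M,N} splits into {D,M,N} and {A}.
The partition is now stable with 7 blocks: {C,F} | {B,G,J} | {E} | {K} | {D,M,N} | {H,L} | {A}.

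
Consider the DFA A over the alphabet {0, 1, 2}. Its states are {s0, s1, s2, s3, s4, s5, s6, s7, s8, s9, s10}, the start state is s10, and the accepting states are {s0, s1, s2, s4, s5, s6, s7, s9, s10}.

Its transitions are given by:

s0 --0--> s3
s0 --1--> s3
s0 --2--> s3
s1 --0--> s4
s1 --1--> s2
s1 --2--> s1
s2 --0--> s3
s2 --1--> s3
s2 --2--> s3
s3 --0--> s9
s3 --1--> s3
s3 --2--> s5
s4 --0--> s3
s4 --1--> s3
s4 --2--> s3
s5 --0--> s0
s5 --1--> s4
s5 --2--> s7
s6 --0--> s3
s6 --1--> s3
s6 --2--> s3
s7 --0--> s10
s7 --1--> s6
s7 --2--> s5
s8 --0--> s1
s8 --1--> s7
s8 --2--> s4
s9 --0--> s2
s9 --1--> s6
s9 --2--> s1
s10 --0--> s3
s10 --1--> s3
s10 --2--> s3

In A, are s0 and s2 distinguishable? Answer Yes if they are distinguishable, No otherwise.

No

First remove the unreachable states {s8}; 10 states remain.
Start with accepting vs non-accepting: {s0,s1,s2,s4,s5,s6,s7,s9,s10} | {s3}.
Split {s0,s1,s2,s4,s5,s6,s7,s9,s10} by δ(·,0) → {s0,s2,s4,s6,s10} and {s1,s5,s7,s9}.
No further refinement is possible. Final partition (3 blocks): {s0,s2,s4,s6,s10} | {s3} | {s1,s5,s7,s9}.
s0 and s2 lie in the same block of the stable partition, so they are equivalent — no string distinguishes them.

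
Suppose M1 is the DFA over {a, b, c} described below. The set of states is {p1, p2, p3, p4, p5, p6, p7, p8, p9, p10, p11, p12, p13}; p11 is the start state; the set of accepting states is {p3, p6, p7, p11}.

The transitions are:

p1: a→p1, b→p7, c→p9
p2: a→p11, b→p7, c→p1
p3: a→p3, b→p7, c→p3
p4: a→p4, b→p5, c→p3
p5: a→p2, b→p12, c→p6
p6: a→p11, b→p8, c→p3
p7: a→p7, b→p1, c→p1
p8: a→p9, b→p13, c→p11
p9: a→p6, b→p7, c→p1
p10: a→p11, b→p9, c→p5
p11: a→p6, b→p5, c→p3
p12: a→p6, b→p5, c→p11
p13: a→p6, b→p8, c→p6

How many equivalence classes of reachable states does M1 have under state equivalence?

7

Reachable states from the start: {p1,p2,p3,p5,p6,p7,p8,p9,p11,p12,p13}. Unreachable: {p4,p10} — drop them.
Start with accepting vs non-accepting: {p3,p6,p7,p11} | {p1,p2,p5,p8,p9,p12,p13}.
Split {p3,p6,p7,p11} by δ(·,b) → {p6,p7,p11} and {p3}.
On input c, block {p6,p7,p11} splits into {p6,p11} and {p7}.
Refine {p1,p2,p5,p8,p9,p12,p13} on symbol a: members go to different blocks, giving {p2,p9,p12,p13} and {p1,p5,p8}.
Split {p2,p9,p12,p13} by δ(·,b) → {p2,p9} and {p12,p13}.
Split {p1,p5,p8} by δ(·,a) → {p5,p8} and {p1}.
The partition is now stable with 7 blocks: {p6,p11} | {p2,p9} | {p3} | {p7} | {p5,p8} | {p12,p13} | {p1}.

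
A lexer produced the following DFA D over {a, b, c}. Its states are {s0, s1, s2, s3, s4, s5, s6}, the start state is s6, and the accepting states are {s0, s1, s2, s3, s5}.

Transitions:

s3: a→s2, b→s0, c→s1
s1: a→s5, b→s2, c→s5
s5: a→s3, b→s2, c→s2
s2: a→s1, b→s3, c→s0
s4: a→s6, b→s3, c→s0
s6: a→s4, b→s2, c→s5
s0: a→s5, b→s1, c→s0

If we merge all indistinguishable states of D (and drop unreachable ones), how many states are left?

2

All states are reachable from the start state.
P0 = {s0,s1,s2,s3,s5} | {s4,s6}.
Stable partition: {s0,s1,s2,s3,s5} | {s4,s6} — 2 equivalence classes.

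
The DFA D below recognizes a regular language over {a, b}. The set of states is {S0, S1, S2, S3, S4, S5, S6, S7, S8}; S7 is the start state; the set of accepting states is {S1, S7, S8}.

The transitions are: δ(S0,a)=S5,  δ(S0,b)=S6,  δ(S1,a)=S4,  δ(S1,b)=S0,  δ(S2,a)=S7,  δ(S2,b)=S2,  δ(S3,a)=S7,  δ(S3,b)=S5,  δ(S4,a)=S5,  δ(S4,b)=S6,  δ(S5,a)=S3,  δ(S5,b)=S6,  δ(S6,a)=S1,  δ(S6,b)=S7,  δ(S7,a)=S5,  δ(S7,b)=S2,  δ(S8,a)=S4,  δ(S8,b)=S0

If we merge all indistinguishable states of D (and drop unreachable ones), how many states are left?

7

First remove the unreachable states {S8}; 8 states remain.
Initial partition by acceptance: {S1,S7} | {S0,S2,S3,S4,S5,S6}.
On input a, block {S0,S2,S3,S4,S5,S6} splits into {S0,S4,S5} and {S2,S3,S6}.
On input b, block {S1,S7} splits into {S1} and {S7}.
On input a, block {S0,S4,S5} splits into {S0,S4} and {S5}.
Refine {S2,S3,S6} on symbol a: members go to different blocks, giving {S2,S3} and {S6}.
Split {S2,S3} by δ(·,b) → {S2} and {S3}.
The partition is now stable with 7 blocks: {S1} | {S0,S4} | {S2} | {S7} | {S5} | {S6} | {S3}.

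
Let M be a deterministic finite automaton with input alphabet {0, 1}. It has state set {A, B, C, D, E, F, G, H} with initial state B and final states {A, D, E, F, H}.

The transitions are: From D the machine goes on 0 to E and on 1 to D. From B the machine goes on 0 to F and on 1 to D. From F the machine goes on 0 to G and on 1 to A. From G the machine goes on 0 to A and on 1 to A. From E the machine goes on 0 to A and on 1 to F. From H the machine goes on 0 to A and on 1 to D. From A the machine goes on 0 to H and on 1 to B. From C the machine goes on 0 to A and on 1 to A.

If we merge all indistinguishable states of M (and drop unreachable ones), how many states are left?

First remove the unreachable states {C}; 7 states remain.
P0 = {A,D,E,F,H} | {B,G}.
Split {A,D,E,F,H} by δ(·,0) → {A,D,E,H} and {F}.
Split {A,D,E,H} by δ(·,1) → {D,H} and {A} and {E}.
Split {D,H} by δ(·,0) → {D} and {H}.
Split {B,G} by δ(·,0) → {B} and {G}.
No further refinement is possible. Final partition (7 blocks): {D} | {B} | {F} | {A} | {E} | {H} | {G}.

7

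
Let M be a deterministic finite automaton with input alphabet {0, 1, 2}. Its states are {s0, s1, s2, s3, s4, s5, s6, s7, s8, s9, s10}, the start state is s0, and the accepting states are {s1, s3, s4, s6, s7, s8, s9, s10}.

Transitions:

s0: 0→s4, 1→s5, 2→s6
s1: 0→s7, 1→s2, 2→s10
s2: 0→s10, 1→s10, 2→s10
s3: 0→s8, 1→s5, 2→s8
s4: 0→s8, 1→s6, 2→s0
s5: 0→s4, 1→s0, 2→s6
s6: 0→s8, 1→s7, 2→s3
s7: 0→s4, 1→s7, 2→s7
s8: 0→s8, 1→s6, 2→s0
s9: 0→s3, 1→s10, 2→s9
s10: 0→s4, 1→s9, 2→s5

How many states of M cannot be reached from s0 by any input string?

4

No path from s0 leads to s1, s2, s9, s10; the other 7 states are all reachable.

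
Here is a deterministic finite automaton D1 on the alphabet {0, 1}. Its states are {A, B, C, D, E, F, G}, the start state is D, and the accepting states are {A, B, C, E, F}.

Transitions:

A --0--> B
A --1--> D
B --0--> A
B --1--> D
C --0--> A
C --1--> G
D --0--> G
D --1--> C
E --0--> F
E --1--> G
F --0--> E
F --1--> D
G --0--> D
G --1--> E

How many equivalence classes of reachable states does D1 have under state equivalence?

Every state is reachable, so we keep all 7.
P0 = {A,B,C,E,F} | {D,G}.
No further refinement is possible. Final partition (2 blocks): {A,B,C,E,F} | {D,G}.

2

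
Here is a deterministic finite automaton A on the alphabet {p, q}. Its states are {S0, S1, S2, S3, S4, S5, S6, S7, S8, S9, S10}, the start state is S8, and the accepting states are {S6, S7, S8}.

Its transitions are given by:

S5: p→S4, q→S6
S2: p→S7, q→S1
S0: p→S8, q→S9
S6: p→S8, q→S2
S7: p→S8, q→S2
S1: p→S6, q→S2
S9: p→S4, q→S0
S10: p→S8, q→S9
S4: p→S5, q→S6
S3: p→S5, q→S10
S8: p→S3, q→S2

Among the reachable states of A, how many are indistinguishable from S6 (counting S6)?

P0 = {S6,S7,S8} | {S0,S1,S2,S3,S4,S5,S9,S10}.
Refine {S6,S7,S8} on symbol p: members go to different blocks, giving {S6,S7} and {S8}.
Refine {S0,S1,S2,S3,S4,S5,S9,S10} on symbol p: members go to different blocks, giving {S3,S4,S5,S9} and {S0,S10} and {S1,S2}.
Refine {S3,S4,S5,S9} on symbol q: members go to different blocks, giving {S3,S9} and {S4,S5}.
No further refinement is possible. Final partition (6 blocks): {S6,S7} | {S3,S9} | {S8} | {S0,S10} | {S1,S2} | {S4,S5}.
The equivalence class containing S6 is {S6,S7}, of size 2.

2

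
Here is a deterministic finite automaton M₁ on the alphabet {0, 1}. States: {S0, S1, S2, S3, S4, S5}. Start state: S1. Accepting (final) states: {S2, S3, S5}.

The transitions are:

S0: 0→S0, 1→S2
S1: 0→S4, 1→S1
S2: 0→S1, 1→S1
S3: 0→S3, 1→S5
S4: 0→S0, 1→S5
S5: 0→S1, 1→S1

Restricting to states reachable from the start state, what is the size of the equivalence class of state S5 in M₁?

First remove the unreachable states {S3}; 5 states remain.
Initial partition by acceptance: {S2,S5} | {S0,S1,S4}.
On input 1, block {S0,S1,S4} splits into {S0,S4} and {S1}.
Stable partition: {S2,S5} | {S0,S4} | {S1} — 3 equivalence classes.
State S5 belongs to the block {S2,S5}, which has 2 states.

2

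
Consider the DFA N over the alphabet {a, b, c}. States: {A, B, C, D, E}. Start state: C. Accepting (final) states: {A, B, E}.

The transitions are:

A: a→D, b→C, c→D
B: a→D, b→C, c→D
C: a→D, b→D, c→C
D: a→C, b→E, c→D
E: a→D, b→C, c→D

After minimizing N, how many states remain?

First remove the unreachable states {A,B}; 3 states remain.
Start with accepting vs non-accepting: {E} | {C,D}.
Refine {C,D} on symbol b: members go to different blocks, giving {C} and {D}.
The partition is now stable with 3 blocks: {E} | {C} | {D}.

3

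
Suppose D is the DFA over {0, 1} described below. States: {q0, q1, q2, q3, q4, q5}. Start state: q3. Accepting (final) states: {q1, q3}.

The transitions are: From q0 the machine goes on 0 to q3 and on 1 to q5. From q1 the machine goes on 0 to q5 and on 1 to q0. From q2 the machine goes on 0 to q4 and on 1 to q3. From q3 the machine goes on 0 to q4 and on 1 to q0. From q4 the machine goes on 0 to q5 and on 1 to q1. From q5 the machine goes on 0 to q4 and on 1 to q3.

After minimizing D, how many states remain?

3

Reachable states from the start: {q0,q1,q3,q4,q5}. Unreachable: {q2} — drop them.
Start with accepting vs non-accepting: {q1,q3} | {q0,q4,q5}.
Refine {q0,q4,q5} on symbol 0: members go to different blocks, giving {q4,q5} and {q0}.
The partition is now stable with 3 blocks: {q1,q3} | {q4,q5} | {q0}.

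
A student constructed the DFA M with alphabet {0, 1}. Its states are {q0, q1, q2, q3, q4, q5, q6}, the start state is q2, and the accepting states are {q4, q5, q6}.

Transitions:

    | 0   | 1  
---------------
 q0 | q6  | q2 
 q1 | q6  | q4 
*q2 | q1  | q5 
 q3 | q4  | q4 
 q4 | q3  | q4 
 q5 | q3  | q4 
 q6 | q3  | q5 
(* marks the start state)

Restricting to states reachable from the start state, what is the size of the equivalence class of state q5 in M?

3

First remove the unreachable states {q0}; 6 states remain.
P0 = {q4,q5,q6} | {q1,q2,q3}.
Refine {q1,q2,q3} on symbol 0: members go to different blocks, giving {q1,q3} and {q2}.
No further refinement is possible. Final partition (3 blocks): {q4,q5,q6} | {q1,q3} | {q2}.
State q5 belongs to the block {q4,q5,q6}, which has 3 states.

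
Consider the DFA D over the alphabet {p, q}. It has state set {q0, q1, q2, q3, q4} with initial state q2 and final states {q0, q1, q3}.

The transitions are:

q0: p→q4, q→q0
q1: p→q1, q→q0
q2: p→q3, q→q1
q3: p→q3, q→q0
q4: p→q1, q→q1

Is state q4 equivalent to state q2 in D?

Every state is reachable, so we keep all 5.
P0 = {q0,q1,q3} | {q2,q4}.
Split {q0,q1,q3} by δ(·,p) → {q1,q3} and {q0}.
No further refinement is possible. Final partition (3 blocks): {q1,q3} | {q2,q4} | {q0}.
q4 and q2 lie in the same block of the stable partition, so they are equivalent — no string distinguishes them.

Yes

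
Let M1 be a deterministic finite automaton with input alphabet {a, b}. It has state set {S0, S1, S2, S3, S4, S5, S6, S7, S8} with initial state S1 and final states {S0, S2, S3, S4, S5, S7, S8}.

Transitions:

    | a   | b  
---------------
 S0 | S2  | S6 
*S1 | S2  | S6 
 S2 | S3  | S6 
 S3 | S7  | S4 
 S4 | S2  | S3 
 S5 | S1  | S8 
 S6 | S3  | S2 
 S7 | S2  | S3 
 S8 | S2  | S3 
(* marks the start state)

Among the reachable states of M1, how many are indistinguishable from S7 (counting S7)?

2

States {S0,S5,S8} cannot be reached from the start state, so discard them.
Start with accepting vs non-accepting: {S2,S3,S4,S7} | {S1,S6}.
Refine {S2,S3,S4,S7} on symbol b: members go to different blocks, giving {S3,S4,S7} and {S2}.
Split {S3,S4,S7} by δ(·,a) → {S4,S7} and {S3}.
Refine {S1,S6} on symbol a: members go to different blocks, giving {S1} and {S6}.
Stable partition: {S4,S7} | {S1} | {S2} | {S3} | {S6} — 5 equivalence classes.
The equivalence class containing S7 is {S4,S7}, of size 2.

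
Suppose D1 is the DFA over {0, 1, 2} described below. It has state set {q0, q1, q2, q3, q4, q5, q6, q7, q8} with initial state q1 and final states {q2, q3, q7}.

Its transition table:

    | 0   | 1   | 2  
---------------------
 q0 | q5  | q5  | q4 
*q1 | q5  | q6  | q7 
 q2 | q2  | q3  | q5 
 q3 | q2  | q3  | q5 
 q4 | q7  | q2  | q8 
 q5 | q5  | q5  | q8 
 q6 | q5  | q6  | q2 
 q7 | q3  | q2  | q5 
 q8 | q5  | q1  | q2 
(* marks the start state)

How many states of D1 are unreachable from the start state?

Starting at q1 and following transitions, the reachable set is {q1, q2, q3, q5, q6, q7, q8}. That leaves q0, q4 unreachable — 2 in total.

2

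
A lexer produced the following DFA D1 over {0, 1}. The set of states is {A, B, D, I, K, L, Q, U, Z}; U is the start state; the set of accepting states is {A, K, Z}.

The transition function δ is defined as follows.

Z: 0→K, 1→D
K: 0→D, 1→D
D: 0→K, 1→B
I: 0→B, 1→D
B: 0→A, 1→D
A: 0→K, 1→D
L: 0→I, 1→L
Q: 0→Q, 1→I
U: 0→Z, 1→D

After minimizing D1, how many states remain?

Reachable states from the start: {A,B,D,K,U,Z}. Unreachable: {I,L,Q} — drop them.
P0 = {A,K,Z} | {B,D,U}.
On input 0, block {A,K,Z} splits into {A,Z} and {K}.
Split {B,D,U} by δ(·,0) → {B,U} and {D}.
Stable partition: {A,Z} | {B,U} | {K} | {D} — 4 equivalence classes.

4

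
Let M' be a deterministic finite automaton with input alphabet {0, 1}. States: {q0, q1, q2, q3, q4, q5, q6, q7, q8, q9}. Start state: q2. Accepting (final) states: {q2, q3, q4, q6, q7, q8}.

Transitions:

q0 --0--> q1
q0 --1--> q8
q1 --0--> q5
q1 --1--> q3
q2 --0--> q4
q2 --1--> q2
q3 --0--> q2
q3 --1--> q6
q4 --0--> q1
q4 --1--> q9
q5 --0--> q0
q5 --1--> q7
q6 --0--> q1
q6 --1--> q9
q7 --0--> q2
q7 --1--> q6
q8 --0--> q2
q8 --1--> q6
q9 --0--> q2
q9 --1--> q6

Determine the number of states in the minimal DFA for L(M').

Every state is reachable, so we keep all 10.
P0 = {q2,q3,q4,q6,q7,q8} | {q0,q1,q5,q9}.
Refine {q2,q3,q4,q6,q7,q8} on symbol 0: members go to different blocks, giving {q2,q3,q7,q8} and {q4,q6}.
Refine {q2,q3,q7,q8} on symbol 0: members go to different blocks, giving {q3,q7,q8} and {q2}.
On input 0, block {q0,q1,q5,q9} splits into {q0,q1,q5} and {q9}.
Stable partition: {q3,q7,q8} | {q0,q1,q5} | {q4,q6} | {q2} | {q9} — 5 equivalence classes.

5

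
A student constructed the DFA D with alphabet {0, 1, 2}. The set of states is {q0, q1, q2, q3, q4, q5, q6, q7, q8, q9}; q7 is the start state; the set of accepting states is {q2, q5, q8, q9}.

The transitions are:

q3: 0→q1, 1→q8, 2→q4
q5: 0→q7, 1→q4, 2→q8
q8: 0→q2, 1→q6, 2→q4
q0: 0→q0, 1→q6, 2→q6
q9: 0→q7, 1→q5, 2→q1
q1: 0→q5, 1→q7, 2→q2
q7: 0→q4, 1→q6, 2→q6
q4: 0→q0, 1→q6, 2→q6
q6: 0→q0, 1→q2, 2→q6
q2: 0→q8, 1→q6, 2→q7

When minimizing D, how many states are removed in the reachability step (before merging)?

BFS from q7 reaches {q0, q2, q4, q6, q7, q8}; the 4 state(s) q1, q3, q5, q9 are never visited.

4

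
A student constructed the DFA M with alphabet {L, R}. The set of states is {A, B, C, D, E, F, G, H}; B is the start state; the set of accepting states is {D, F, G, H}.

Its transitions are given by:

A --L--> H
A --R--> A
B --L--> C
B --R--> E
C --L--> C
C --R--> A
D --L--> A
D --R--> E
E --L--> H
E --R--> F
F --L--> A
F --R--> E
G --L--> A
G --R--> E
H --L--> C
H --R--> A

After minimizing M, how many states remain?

States {D,G} cannot be reached from the start state, so discard them.
P0 = {F,H} | {A,B,C,E}.
Split {A,B,C,E} by δ(·,L) → {A,E} and {B,C}.
Split {F,H} by δ(·,L) → {F} and {H}.
On input R, block {A,E} splits into {A} and {E}.
Refine {B,C} on symbol R: members go to different blocks, giving {B} and {C}.
No further refinement is possible. Final partition (6 blocks): {F} | {A} | {B} | {H} | {E} | {C}.

6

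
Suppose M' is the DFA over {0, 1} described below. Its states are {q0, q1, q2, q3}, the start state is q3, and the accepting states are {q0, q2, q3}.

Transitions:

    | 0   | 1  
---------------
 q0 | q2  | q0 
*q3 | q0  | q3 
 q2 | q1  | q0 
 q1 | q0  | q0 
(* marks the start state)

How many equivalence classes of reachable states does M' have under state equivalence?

4

Start with accepting vs non-accepting: {q0,q2,q3} | {q1}.
Split {q0,q2,q3} by δ(·,0) → {q0,q3} and {q2}.
Refine {q0,q3} on symbol 0: members go to different blocks, giving {q0} and {q3}.
Stable partition: {q0} | {q1} | {q2} | {q3} — 4 equivalence classes.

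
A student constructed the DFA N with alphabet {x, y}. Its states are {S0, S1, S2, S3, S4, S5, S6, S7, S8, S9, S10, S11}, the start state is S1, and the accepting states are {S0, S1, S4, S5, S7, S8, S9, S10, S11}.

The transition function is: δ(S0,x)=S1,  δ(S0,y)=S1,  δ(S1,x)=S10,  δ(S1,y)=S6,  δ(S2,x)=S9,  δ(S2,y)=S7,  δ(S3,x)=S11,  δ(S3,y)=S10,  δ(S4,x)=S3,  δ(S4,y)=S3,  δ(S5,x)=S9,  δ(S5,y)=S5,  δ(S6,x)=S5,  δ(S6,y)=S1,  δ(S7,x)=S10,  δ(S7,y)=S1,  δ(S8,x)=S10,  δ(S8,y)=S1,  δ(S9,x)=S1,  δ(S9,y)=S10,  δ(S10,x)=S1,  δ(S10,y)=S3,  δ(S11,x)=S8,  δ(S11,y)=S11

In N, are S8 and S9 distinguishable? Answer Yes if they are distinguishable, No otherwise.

No

Reachable states from the start: {S1,S3,S5,S6,S8,S9,S10,S11}. Unreachable: {S0,S2,S4,S7} — drop them.
P0 = {S1,S5,S8,S9,S10,S11} | {S3,S6}.
Split {S1,S5,S8,S9,S10,S11} by δ(·,y) → {S5,S8,S9,S11} and {S1,S10}.
On input x, block {S5,S8,S9,S11} splits into {S5,S11} and {S8,S9}.
Stable partition: {S5,S11} | {S3,S6} | {S1,S10} | {S8,S9} — 4 equivalence classes.
S8 and S9 lie in the same block of the stable partition, so they are equivalent — no string distinguishes them.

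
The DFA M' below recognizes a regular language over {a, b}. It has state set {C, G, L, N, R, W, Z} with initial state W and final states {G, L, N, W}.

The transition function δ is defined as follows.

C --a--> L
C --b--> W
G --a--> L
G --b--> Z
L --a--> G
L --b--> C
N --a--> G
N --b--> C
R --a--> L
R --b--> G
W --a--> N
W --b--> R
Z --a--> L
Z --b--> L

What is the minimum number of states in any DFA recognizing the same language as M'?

2

Start with accepting vs non-accepting: {G,L,N,W} | {C,R,Z}.
No further refinement is possible. Final partition (2 blocks): {G,L,N,W} | {C,R,Z}.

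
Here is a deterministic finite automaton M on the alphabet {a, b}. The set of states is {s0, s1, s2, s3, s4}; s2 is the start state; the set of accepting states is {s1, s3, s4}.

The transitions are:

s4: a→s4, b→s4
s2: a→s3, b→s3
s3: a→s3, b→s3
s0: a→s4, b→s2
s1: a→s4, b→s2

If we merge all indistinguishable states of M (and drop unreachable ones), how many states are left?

2

First remove the unreachable states {s0,s1,s4}; 2 states remain.
Initial partition by acceptance: {s3} | {s2}.
The partition is now stable with 2 blocks: {s3} | {s2}.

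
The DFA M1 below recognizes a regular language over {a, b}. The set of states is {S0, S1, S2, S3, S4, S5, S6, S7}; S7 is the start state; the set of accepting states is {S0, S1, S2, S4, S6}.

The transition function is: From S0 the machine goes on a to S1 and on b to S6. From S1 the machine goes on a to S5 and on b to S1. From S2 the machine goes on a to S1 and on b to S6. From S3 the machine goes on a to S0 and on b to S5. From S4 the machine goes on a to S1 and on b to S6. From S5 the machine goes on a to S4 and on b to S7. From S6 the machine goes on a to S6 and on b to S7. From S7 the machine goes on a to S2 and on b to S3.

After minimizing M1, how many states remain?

4

Start with accepting vs non-accepting: {S0,S1,S2,S4,S6} | {S3,S5,S7}.
Refine {S0,S1,S2,S4,S6} on symbol a: members go to different blocks, giving {S0,S2,S4,S6} and {S1}.
On input a, block {S0,S2,S4,S6} splits into {S0,S2,S4} and {S6}.
No further refinement is possible. Final partition (4 blocks): {S0,S2,S4} | {S3,S5,S7} | {S1} | {S6}.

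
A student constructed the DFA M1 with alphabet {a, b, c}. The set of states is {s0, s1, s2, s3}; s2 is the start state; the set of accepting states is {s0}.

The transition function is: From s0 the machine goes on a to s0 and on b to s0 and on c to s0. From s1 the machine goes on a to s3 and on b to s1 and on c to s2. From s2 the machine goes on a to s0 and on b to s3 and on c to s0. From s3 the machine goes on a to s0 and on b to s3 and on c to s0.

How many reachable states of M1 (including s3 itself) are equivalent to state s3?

2

First remove the unreachable states {s1}; 3 states remain.
Start with accepting vs non-accepting: {s0} | {s2,s3}.
Stable partition: {s0} | {s2,s3} — 2 equivalence classes.
State s3 belongs to the block {s2,s3}, which has 2 states.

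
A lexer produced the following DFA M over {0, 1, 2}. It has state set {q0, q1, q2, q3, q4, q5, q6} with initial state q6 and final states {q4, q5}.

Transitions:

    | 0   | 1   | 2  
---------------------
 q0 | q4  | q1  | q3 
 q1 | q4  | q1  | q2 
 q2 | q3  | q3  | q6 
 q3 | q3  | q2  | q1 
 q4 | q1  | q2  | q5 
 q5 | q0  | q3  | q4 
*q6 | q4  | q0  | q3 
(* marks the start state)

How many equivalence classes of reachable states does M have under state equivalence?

Every state is reachable, so we keep all 7.
Start with accepting vs non-accepting: {q4,q5} | {q0,q1,q2,q3,q6}.
Split {q0,q1,q2,q3,q6} by δ(·,0) → {q0,q1,q6} and {q2,q3}.
Stable partition: {q4,q5} | {q0,q1,q6} | {q2,q3} — 3 equivalence classes.

3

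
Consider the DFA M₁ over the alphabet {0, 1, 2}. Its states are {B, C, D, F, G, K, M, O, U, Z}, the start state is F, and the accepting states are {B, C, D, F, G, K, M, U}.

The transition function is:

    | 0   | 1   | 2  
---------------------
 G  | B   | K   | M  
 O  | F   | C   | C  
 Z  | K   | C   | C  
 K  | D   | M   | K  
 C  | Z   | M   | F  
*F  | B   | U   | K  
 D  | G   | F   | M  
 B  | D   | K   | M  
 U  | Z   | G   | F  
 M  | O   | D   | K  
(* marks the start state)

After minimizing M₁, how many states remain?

5

Initial partition by acceptance: {B,C,D,F,G,K,M,U} | {O,Z}.
Refine {B,C,D,F,G,K,M,U} on symbol 0: members go to different blocks, giving {B,D,F,G,K} and {C,M,U}.
Refine {B,D,F,G,K} on symbol 1: members go to different blocks, giving {B,D,G} and {F,K}.
On input 1, block {C,M,U} splits into {M,U} and {C}.
No further refinement is possible. Final partition (5 blocks): {B,D,G} | {O,Z} | {M,U} | {F,K} | {C}.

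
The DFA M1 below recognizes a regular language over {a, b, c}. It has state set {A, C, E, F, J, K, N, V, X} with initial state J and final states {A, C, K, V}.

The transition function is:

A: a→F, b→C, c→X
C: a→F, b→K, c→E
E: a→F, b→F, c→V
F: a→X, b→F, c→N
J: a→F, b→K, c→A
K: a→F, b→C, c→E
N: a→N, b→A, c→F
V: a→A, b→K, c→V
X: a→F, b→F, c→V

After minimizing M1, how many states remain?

6

Every state is reachable, so we keep all 9.
Start with accepting vs non-accepting: {A,C,K,V} | {E,F,J,N,X}.
Split {A,C,K,V} by δ(·,a) → {A,C,K} and {V}.
Refine {E,F,J,N,X} on symbol b: members go to different blocks, giving {E,F,X} and {J,N}.
Refine {E,F,X} on symbol c: members go to different blocks, giving {E,X} and {F}.
On input a, block {J,N} splits into {N} and {J}.
The partition is now stable with 6 blocks: {A,C,K} | {E,X} | {V} | {N} | {F} | {J}.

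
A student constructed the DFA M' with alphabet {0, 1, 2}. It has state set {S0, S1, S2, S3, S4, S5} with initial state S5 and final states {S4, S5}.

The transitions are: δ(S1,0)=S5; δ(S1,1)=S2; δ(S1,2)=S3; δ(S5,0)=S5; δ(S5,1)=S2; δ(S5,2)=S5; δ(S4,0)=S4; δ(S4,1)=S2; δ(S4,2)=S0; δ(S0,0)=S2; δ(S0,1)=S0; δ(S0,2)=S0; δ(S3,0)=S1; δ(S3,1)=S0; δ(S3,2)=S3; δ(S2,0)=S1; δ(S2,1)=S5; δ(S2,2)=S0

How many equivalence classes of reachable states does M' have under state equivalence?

5

States {S4} cannot be reached from the start state, so discard them.
Start with accepting vs non-accepting: {S5} | {S0,S1,S2,S3}.
Split {S0,S1,S2,S3} by δ(·,0) → {S0,S2,S3} and {S1}.
Refine {S0,S2,S3} on symbol 0: members go to different blocks, giving {S2,S3} and {S0}.
Refine {S2,S3} on symbol 1: members go to different blocks, giving {S2} and {S3}.
No further refinement is possible. Final partition (5 blocks): {S5} | {S2} | {S1} | {S0} | {S3}.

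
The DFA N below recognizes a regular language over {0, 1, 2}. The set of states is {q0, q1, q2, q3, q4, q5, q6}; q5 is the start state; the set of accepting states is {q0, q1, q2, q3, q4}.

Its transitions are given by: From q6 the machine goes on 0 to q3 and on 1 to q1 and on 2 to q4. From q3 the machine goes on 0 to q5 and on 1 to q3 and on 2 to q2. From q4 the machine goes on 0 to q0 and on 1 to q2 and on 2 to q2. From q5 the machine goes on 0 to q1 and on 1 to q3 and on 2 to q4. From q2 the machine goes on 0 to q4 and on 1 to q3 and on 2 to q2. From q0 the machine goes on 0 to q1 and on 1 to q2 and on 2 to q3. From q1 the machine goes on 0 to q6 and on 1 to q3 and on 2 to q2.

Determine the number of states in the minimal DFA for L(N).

5

Every state is reachable, so we keep all 7.
Start with accepting vs non-accepting: {q0,q1,q2,q3,q4} | {q5,q6}.
Split {q0,q1,q2,q3,q4} by δ(·,0) → {q0,q2,q4} and {q1,q3}.
Split {q0,q2,q4} by δ(·,0) → {q2,q4} and {q0}.
On input 0, block {q2,q4} splits into {q2} and {q4}.
The partition is now stable with 5 blocks: {q2} | {q5,q6} | {q1,q3} | {q0} | {q4}.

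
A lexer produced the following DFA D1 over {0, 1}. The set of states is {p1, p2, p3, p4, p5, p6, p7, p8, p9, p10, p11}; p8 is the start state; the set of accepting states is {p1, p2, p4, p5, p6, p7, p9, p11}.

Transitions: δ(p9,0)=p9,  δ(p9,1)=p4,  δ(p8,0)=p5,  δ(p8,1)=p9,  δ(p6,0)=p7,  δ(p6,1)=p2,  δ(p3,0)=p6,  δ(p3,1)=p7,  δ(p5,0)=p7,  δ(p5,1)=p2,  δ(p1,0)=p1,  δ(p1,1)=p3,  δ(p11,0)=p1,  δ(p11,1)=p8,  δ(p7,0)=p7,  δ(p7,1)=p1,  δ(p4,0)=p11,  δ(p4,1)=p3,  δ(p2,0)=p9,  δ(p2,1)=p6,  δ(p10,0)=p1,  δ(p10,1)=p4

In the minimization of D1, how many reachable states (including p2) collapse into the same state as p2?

3

Reachable states from the start: {p1,p2,p3,p4,p5,p6,p7,p8,p9,p11}. Unreachable: {p10} — drop them.
P0 = {p1,p2,p4,p5,p6,p7,p9,p11} | {p3,p8}.
On input 1, block {p1,p2,p4,p5,p6,p7,p9,p11} splits into {p2,p5,p6,p7,p9} and {p1,p4,p11}.
Refine {p2,p5,p6,p7,p9} on symbol 1: members go to different blocks, giving {p2,p5,p6} and {p7,p9}.
No further refinement is possible. Final partition (4 blocks): {p2,p5,p6} | {p3,p8} | {p1,p4,p11} | {p7,p9}.
The equivalence class containing p2 is {p2,p5,p6}, of size 3.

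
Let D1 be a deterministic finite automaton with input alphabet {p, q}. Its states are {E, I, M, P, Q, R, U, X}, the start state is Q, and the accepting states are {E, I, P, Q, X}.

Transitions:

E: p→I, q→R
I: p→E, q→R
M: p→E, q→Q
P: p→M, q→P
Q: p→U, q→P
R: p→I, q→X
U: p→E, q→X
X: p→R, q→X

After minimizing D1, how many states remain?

3

All states are reachable from the start state.
Initial partition by acceptance: {E,I,P,Q,X} | {M,R,U}.
On input p, block {E,I,P,Q,X} splits into {P,Q,X} and {E,I}.
Stable partition: {P,Q,X} | {M,R,U} | {E,I} — 3 equivalence classes.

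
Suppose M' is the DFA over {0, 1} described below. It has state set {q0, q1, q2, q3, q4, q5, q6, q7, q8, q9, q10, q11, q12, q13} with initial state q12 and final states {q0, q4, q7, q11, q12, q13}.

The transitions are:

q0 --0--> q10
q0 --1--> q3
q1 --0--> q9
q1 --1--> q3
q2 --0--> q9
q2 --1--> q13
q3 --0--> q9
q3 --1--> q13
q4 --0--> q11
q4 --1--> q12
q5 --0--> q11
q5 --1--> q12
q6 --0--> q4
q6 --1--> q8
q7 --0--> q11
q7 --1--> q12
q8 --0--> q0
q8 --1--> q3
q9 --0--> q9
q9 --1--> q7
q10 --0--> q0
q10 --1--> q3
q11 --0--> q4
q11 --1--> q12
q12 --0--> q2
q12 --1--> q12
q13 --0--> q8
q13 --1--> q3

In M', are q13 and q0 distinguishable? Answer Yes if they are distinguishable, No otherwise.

States {q1,q5,q6} cannot be reached from the start state, so discard them.
Start with accepting vs non-accepting: {q0,q4,q7,q11,q12,q13} | {q2,q3,q8,q9,q10}.
Split {q0,q4,q7,q11,q12,q13} by δ(·,0) → {q0,q12,q13} and {q4,q7,q11}.
On input 1, block {q0,q12,q13} splits into {q0,q13} and {q12}.
Split {q2,q3,q8,q9,q10} by δ(·,0) → {q2,q3,q9} and {q8,q10}.
Split {q2,q3,q9} by δ(·,1) → {q2,q3} and {q9}.
Stable partition: {q0,q13} | {q2,q3} | {q4,q7,q11} | {q12} | {q8,q10} | {q9} — 6 equivalence classes.
q13 and q0 lie in the same block of the stable partition, so they are equivalent — no string distinguishes them.

No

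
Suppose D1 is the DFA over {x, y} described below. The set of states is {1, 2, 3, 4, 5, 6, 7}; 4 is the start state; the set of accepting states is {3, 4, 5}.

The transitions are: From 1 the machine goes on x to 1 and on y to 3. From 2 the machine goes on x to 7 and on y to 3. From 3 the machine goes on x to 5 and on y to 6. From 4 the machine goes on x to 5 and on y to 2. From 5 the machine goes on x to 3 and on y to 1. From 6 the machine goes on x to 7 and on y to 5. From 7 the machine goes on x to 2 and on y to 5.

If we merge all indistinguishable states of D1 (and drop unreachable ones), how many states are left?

All states are reachable from the start state.
Initial partition by acceptance: {3,4,5} | {1,2,6,7}.
Stable partition: {3,4,5} | {1,2,6,7} — 2 equivalence classes.

2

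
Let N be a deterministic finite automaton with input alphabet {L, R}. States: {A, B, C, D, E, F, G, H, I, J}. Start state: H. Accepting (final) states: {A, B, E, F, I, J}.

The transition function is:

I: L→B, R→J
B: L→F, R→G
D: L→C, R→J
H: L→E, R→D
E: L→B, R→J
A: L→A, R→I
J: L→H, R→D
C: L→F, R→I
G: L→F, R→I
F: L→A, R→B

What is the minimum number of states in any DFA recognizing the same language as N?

Every state is reachable, so we keep all 10.
P0 = {A,B,E,F,I,J} | {C,D,G,H}.
On input L, block {A,B,E,F,I,J} splits into {A,B,E,F,I} and {J}.
Split {A,B,E,F,I} by δ(·,R) → {A,F} and {E,I} and {B}.
Split {A,F} by δ(·,R) → {A} and {F}.
On input L, block {C,D,G,H} splits into {C,G} and {D} and {H}.
The partition is now stable with 8 blocks: {A} | {C,G} | {J} | {E,I} | {B} | {F} | {D} | {H}.

8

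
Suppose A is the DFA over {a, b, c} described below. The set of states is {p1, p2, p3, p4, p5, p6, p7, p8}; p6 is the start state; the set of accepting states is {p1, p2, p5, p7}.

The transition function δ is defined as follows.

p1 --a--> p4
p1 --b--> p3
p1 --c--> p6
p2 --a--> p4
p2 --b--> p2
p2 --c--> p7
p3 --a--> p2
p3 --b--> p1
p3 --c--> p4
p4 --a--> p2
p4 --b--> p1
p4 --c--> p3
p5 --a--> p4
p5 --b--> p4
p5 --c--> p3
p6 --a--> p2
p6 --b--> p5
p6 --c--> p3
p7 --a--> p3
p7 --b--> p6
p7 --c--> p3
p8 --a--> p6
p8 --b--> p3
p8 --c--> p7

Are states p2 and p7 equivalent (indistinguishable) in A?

No

Reachable states from the start: {p1,p2,p3,p4,p5,p6,p7}. Unreachable: {p8} — drop them.
Initial partition by acceptance: {p1,p2,p5,p7} | {p3,p4,p6}.
Split {p1,p2,p5,p7} by δ(·,b) → {p1,p5,p7} and {p2}.
Stable partition: {p1,p5,p7} | {p3,p4,p6} | {p2} — 3 equivalence classes.
p2 and p7 end up in different blocks, so they are distinguishable. For instance, the string 'b' is accepted from only p2.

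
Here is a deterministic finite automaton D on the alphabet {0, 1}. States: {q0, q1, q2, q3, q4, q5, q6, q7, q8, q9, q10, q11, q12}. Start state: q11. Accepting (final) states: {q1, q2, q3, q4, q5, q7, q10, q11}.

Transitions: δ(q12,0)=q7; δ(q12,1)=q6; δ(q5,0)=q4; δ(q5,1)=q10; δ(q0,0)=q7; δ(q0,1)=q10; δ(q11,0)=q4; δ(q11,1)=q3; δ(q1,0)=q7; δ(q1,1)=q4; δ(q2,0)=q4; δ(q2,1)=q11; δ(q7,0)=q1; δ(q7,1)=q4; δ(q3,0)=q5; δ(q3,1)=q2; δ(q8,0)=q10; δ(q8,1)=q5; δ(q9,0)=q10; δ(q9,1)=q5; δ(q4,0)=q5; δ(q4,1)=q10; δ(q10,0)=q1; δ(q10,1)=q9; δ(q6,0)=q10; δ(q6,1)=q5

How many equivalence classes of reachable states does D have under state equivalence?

5

States {q0,q6,q8,q12} cannot be reached from the start state, so discard them.
P0 = {q1,q2,q3,q4,q5,q7,q10,q11} | {q9}.
Refine {q1,q2,q3,q4,q5,q7,q10,q11} on symbol 1: members go to different blocks, giving {q1,q2,q3,q4,q5,q7,q11} and {q10}.
On input 1, block {q1,q2,q3,q4,q5,q7,q11} splits into {q1,q2,q3,q7,q11} and {q4,q5}.
On input 0, block {q1,q2,q3,q7,q11} splits into {q2,q3,q11} and {q1,q7}.
Stable partition: {q2,q3,q11} | {q9} | {q10} | {q4,q5} | {q1,q7} — 5 equivalence classes.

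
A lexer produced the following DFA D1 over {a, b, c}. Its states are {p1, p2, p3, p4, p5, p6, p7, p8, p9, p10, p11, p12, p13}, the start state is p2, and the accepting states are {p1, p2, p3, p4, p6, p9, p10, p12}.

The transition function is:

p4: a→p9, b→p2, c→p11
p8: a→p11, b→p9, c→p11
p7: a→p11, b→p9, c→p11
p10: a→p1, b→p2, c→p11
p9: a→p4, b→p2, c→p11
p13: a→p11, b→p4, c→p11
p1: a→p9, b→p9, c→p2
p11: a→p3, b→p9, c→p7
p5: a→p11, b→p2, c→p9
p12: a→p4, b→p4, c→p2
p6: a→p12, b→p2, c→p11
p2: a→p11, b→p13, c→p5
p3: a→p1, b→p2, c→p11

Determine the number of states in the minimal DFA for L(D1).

Reachable states from the start: {p1,p2,p3,p4,p5,p7,p9,p11,p13}. Unreachable: {p6,p8,p10,p12} — drop them.
Initial partition by acceptance: {p1,p2,p3,p4,p9} | {p5,p7,p11,p13}.
Split {p1,p2,p3,p4,p9} by δ(·,a) → {p1,p3,p4,p9} and {p2}.
On input b, block {p1,p3,p4,p9} splits into {p3,p4,p9} and {p1}.
Split {p3,p4,p9} by δ(·,a) → {p4,p9} and {p3}.
Split {p5,p7,p11,p13} by δ(·,a) → {p5,p7,p13} and {p11}.
On input b, block {p5,p7,p13} splits into {p7,p13} and {p5}.
No further refinement is possible. Final partition (7 blocks): {p4,p9} | {p7,p13} | {p2} | {p1} | {p3} | {p11} | {p5}.

7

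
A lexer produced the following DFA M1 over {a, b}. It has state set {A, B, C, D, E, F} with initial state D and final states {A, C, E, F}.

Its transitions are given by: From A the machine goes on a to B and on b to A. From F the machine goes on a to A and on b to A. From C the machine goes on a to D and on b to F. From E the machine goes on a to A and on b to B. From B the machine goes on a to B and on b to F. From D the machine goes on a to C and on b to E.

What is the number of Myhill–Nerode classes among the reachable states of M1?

6

Start with accepting vs non-accepting: {A,C,E,F} | {B,D}.
On input a, block {A,C,E,F} splits into {A,C} and {E,F}.
Refine {A,C} on symbol b: members go to different blocks, giving {A} and {C}.
Refine {B,D} on symbol a: members go to different blocks, giving {B} and {D}.
Split {E,F} by δ(·,b) → {E} and {F}.
The partition is now stable with 6 blocks: {A} | {B} | {E} | {C} | {D} | {F}.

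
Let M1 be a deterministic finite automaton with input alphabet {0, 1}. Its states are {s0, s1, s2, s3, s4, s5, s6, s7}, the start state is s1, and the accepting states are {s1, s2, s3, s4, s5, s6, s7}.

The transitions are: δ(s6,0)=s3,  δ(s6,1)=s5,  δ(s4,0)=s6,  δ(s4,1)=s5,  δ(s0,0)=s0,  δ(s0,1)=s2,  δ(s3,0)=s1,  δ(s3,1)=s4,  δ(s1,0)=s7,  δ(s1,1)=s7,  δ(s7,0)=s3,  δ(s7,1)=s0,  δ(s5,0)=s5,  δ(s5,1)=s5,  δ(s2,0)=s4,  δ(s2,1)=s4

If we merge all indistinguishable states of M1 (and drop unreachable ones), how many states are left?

All states are reachable from the start state.
Initial partition by acceptance: {s1,s2,s3,s4,s5,s6,s7} | {s0}.
Refine {s1,s2,s3,s4,s5,s6,s7} on symbol 1: members go to different blocks, giving {s1,s2,s3,s4,s5,s6} and {s7}.
On input 0, block {s1,s2,s3,s4,s5,s6} splits into {s2,s3,s4,s5,s6} and {s1}.
Split {s2,s3,s4,s5,s6} by δ(·,0) → {s2,s4,s5,s6} and {s3}.
Split {s2,s4,s5,s6} by δ(·,0) → {s2,s4,s5} and {s6}.
On input 0, block {s2,s4,s5} splits into {s2,s5} and {s4}.
On input 0, block {s2,s5} splits into {s2} and {s5}.
Stable partition: {s2} | {s0} | {s7} | {s1} | {s3} | {s6} | {s4} | {s5} — 8 equivalence classes.

8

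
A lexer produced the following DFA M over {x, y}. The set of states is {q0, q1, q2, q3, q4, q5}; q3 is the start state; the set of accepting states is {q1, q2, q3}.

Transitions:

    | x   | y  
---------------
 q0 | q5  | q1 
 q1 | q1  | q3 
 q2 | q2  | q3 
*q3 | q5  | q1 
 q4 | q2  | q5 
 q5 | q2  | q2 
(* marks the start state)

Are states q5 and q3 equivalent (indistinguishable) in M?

No

Reachable states from the start: {q1,q2,q3,q5}. Unreachable: {q0,q4} — drop them.
P0 = {q1,q2,q3} | {q5}.
Refine {q1,q2,q3} on symbol x: members go to different blocks, giving {q1,q2} and {q3}.
The partition is now stable with 3 blocks: {q1,q2} | {q5} | {q3}.
q5 and q3 end up in different blocks, so they are distinguishable. For instance, the string 'ε' is accepted from only q3.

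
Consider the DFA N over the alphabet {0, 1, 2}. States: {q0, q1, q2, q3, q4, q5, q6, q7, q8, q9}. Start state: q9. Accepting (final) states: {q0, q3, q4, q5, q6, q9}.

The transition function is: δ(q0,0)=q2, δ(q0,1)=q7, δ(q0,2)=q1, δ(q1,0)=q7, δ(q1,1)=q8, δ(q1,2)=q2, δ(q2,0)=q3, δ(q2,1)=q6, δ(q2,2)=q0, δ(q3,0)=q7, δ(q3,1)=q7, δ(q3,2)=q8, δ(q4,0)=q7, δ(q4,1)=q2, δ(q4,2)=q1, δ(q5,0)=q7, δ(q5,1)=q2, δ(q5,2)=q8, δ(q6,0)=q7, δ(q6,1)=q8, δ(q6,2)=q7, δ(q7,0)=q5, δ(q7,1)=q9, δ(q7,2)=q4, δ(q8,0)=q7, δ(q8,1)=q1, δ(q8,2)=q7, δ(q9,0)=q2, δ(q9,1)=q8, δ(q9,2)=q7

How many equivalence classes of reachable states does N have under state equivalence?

4

All states are reachable from the start state.
P0 = {q0,q3,q4,q5,q6,q9} | {q1,q2,q7,q8}.
Refine {q1,q2,q7,q8} on symbol 0: members go to different blocks, giving {q1,q8} and {q2,q7}.
Split {q0,q3,q4,q5,q6,q9} by δ(·,1) → {q0,q3,q4,q5} and {q6,q9}.
No further refinement is possible. Final partition (4 blocks): {q0,q3,q4,q5} | {q1,q8} | {q2,q7} | {q6,q9}.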